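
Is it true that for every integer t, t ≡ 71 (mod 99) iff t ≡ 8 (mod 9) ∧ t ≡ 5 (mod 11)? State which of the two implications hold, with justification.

Equivalent; both directions hold.

(⇒) Suppose t ≡ 71 (mod 99); write t = 99j + 71. Since 9 ∣ 99, reducing mod 9 gives t ≡ 71 ≡ 8 (mod 9); since 11 ∣ 99, reducing mod 11 gives t ≡ 71 ≡ 5 (mod 11).

(⇐) Conversely, if t ≡ 8 (mod 9) and t ≡ 5 (mod 11), then by the Chinese remainder theorem t ≡ 71 (mod 99). This is exactly t ≡ 71 (mod 99).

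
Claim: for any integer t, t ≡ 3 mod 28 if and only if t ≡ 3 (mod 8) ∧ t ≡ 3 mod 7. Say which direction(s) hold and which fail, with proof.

Only the converse holds.

Converse. If t ≡ 3 (mod 8) and t ≡ 3 (mod 7), then by the Chinese remainder theorem t ≡ 3 (mod 56). Since 3 ≡ 3 (mod 28) and 28 ∣ 56, we get t ≡ 3 (mod 28).

Forward direction. This fails: t = 31 gives 31 ≡ 3 (mod 28) but 31 ≡ 7 (mod 8), so the conjunction on the right does not hold.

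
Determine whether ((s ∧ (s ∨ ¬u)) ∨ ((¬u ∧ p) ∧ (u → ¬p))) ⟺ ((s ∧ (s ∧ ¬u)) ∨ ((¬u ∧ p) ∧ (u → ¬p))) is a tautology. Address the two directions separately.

Forward direction. This fails. Under p = F, s = T, u = T, the left side is true but the right side is false.

Converse. Assume the antecedent. If p is true, the antecedent forces (p = T, s = F, u = F) or (p = T, s = T, u = F), and the consequent holds there. If p is false, the antecedent forces (p = F, s = T, u = F), and the consequent holds there. Either way the consequent holds.

The forward direction fails; the converse holds.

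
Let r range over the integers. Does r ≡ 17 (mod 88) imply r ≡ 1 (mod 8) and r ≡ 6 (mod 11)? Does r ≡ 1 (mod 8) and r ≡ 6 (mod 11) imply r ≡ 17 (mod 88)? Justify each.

(⟹) Suppose r ≡ 17 (mod 88); write r = 88j + 17. Since 8 ∣ 88, reducing mod 8 gives r ≡ 17 ≡ 1 (mod 8); since 11 ∣ 88, reducing mod 11 gives r ≡ 17 ≡ 6 (mod 11).

(⟸) Conversely, if r ≡ 1 (mod 8) and r ≡ 6 (mod 11), then by the Chinese remainder theorem r ≡ 17 (mod 88). This is exactly r ≡ 17 (mod 88).

Both directions hold.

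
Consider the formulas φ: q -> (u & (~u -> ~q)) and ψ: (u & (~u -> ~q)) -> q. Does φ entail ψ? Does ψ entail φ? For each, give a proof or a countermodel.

Neither direction holds.

[⇒] This fails. Under q = F, u = T, the left side is true but the right side is false.

[⇐] This fails. Under q = T, u = F, the left side is false but the right side is true.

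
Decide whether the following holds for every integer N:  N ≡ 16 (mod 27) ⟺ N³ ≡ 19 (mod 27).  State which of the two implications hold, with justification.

Not equivalent: only (⇒) holds.

Forward direction. Suppose N ≡ 16 (mod 27). Write N = 27j + 16. Then (27j + 16)³ = 19683j³ + 34992j² + 20736j + 4096 = 27(729j³ + 1296j² + 768j + 151) + 19, so N³ ≡ 19 (mod 27).

Converse. This fails: take N = 7. Then 7³ = 343 ≡ 19 (mod 27), yet 7 ≡ 7 (mod 27), not 16.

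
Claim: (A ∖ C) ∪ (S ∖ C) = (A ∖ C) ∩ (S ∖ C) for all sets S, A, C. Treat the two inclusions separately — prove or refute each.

(⟹) This inclusion fails. Take S = {1}, A = ∅, C = ∅; then 1 ∈ (A ∖ C) ∪ (S ∖ C) but 1 ∉ (A ∖ C) ∩ (S ∖ C).

(⟸) Let x ∈ (A ∖ C) ∩ (S ∖ C). Then x ∈ S ∩ A and x ∉ C, from which x ∈ (A ∖ C) ∪ (S ∖ C).

(⊆) fails; (⊇) holds.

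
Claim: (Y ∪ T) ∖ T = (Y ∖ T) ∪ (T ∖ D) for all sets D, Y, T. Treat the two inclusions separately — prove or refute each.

(⟹) Let x ∈ (Y ∪ T) ∖ T. Then either x ∈ Y and x ∉ D, T; or x ∈ D ∩ Y and x ∉ T. In each case x ∈ (Y ∖ T) ∪ (T ∖ D), so (Y ∪ T) ∖ T ⊆ (Y ∖ T) ∪ (T ∖ D).

(⟸) This inclusion fails. Take D = ∅, Y = ∅, T = {1}; then 1 ∈ (Y ∖ T) ∪ (T ∖ D) but 1 ∉ (Y ∪ T) ∖ T.

Only the forward inclusion holds.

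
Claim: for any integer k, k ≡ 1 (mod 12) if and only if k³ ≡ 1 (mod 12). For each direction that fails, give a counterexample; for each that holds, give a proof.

Equivalent; both directions hold.

(⇒) Suppose k ≡ 1 (mod 12). Write k = 12j + 1. Then (12j + 1)³ = 1728j³ + 432j² + 36j + 1 = 12(144j³ + 36j² + 3j) + 1, so k³ ≡ 1 (mod 12).

(⇐) For the converse, argue contrapositively. If k ≢ 1 (mod 12), then k is congruent to one of 0, 2, 3, 4, 5, 6, 7, 8, 9, 10, 11 modulo 12, and these give k³ ≡ 0, 8, 3, 4, 5, 0, 7, 8, 9, 4, 11 respectively — never 1.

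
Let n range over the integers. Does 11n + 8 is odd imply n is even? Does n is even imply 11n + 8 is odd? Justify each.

Neither implication holds.

(→) This fails: n = 7 gives 11n + 8 = 85, which is odd, but 7 is odd, not even.

(←) This also fails: n = 4 is even, but 11n + 8 = 52 is even, not odd.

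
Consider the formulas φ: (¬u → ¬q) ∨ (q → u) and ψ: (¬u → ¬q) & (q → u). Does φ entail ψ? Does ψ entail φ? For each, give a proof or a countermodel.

(⟹) Assume the antecedent. If q is true, the antecedent forces (q = T, u = T), and (¬u → ¬q) & (q → u) holds there. If q is false, (¬u → ¬q) & (q → u) reduces to true regardless of the other variables. Either way (¬u → ¬q) & (q → u) holds.

(⟸) Assume the antecedent. If q is true, the antecedent forces (q = T, u = T), and (¬u → ¬q) ∨ (q → u) holds there. If q is false, (¬u → ¬q) ∨ (q → u) reduces to true regardless of the other variables. Either way (¬u → ¬q) ∨ (q → u) holds.

The biconditional holds.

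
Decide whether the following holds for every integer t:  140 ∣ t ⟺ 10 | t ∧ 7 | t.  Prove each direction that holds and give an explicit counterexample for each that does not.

Not equivalent: only (⇒) holds.

(⇐) This fails: take t = 70. Both 10 ∣ 70 and 7 ∣ 70, yet 70 is not a multiple of 140 (since 70 = 0·140 + 70), so 140 ∤ 70.

(⇒) If 140 ∣ t, write t = 140q. Since 140 = 14·10, t = 10·(14q), so 10 ∣ t; and since 140 = 20·7, t = 7·(20q), so 7 ∣ t.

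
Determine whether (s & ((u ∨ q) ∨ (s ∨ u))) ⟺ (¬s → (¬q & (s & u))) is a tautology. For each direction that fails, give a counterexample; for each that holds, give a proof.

(⟹) Assume the antecedent. If q is true, the antecedent forces (q = T, s = T, u = F) or (q = T, s = T, u = T), and ¬s → (¬q & (s & u)) holds there. If q is false, the antecedent forces (q = F, s = T, u = F) or (q = F, s = T, u = T), and ¬s → (¬q & (s & u)) holds there. Either way ¬s → (¬q & (s & u)) holds.

(⟸) Assume the antecedent. If q is true, the antecedent forces (q = T, s = T, u = F) or (q = T, s = T, u = T), and s & ((u ∨ q) ∨ (s ∨ u)) holds there. If q is false, the antecedent forces (q = F, s = T, u = F) or (q = F, s = T, u = T), and s & ((u ∨ q) ∨ (s ∨ u)) holds there. Either way s & ((u ∨ q) ∨ (s ∨ u)) holds.

Both directions hold.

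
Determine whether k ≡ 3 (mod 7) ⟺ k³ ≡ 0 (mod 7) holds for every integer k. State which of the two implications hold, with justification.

Both directions fail.

(→) This fails: take k = 3. Then 3 ≡ 3 (mod 7), but 3³ = 27 ≡ 6 (mod 7), not 0.

(←) This fails: take k = 0. Then 0³ = 0 ≡ 0 (mod 7), yet 0 ≡ 0 (mod 7), not 3.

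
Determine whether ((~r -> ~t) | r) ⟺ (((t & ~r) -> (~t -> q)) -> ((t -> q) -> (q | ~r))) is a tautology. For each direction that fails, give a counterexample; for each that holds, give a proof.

(⇒) fails and (⇐) fails.

Forward direction. This fails. Under r = T, q = F, t = F, the left side is true but the right side is false.

Converse. This fails. Under r = F, q = F, t = T, the left side is false but the right side is true.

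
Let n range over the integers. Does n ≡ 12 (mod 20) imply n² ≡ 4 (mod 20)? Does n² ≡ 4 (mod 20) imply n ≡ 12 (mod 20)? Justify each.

[⇒] Suppose n ≡ 12 (mod 20). Write n = 20j + 12. Then (20j + 12)² = 400j² + 480j + 144 = 20(20j² + 24j + 7) + 4, so n² ≡ 4 (mod 20).

[⇐] This fails: take n = 2. Then 2² = 4 ≡ 4 (mod 20), yet 2 ≡ 2 (mod 20), not 12.

(⇒) holds; (⇐) fails.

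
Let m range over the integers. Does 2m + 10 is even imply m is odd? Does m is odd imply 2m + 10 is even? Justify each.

(⟹) This fails: take m = 4. Then 2m + 10 = 18, which is even, yet m = 4 is even, not odd.

(⟸) Suppose m is odd. Since 2 is even, 2m is even for every m, so 2m + 10 has the same parity as 10, which is even. Hence 2m + 10 is even.

The forward direction fails; the converse holds.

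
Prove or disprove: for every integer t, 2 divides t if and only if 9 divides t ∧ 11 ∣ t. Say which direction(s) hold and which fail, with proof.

(→) This fails: take t = 2. Certainly 2 ∣ 2, but 9 ∤ 2.

(←) This fails: take t = 99. Both 9 ∣ 99 and 11 ∣ 99, yet 99 is not a multiple of 2 (since 99 = 49·2 + 1), so 2 ∤ 99.

Neither implication holds.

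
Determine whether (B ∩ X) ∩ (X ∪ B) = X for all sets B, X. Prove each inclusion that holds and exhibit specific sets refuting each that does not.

Forward inclusion. Let x ∈ (B ∩ X) ∩ (X ∪ B). Then x ∈ B ∩ X, from which x ∈ X.

Reverse inclusion. This inclusion fails. Take B = ∅, X = {1}; then 1 ∈ X but 1 ∉ (B ∩ X) ∩ (X ∪ B).

The sets are not equal: only the forward inclusion holds.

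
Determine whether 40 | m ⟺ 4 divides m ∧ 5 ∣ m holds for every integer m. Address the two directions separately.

Only the forward direction holds.

(⇒) If 40 ∣ m, write m = 40q. Since 40 = 10·4, m = 4·(10q), so 4 ∣ m; and since 40 = 8·5, m = 5·(8q), so 5 ∣ m.

(⇐) This fails: take m = 20. Both 4 ∣ 20 and 5 ∣ 20, yet 20 is not a multiple of 40 (since 20 = 0·40 + 20), so 40 ∤ 20.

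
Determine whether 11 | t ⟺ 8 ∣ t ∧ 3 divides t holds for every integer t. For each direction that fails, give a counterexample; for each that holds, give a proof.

(⇒) fails and (⇐) fails.

(⟹) This fails: take t = 11. Certainly 11 ∣ 11, but 8 ∤ 11.

(⟸) This fails: take t = 24. Both 8 ∣ 24 and 3 ∣ 24, yet 24 is not a multiple of 11 (since 24 = 2·11 + 2), so 11 ∤ 24.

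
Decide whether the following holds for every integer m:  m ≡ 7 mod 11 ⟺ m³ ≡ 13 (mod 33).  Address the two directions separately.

(→) This fails: take m = 18. Then 18 ≡ 7 (mod 11), but 18³ = 5832 ≡ 24 (mod 33), not 13.

(←) Conversely, the residues r modulo 33 with r³ ≡ 13 (mod 33) are exactly {7}, and each is ≡ 7 (mod 11).

Only the converse holds.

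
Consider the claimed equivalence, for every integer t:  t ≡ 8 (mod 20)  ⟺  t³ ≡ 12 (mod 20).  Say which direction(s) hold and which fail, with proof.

The forward direction holds; the converse fails.

Forward direction. Suppose t ≡ 8 (mod 20). Write t = 20j + 8. Then (20j + 8)³ = 8000j³ + 9600j² + 3840j + 512 = 20(400j³ + 480j² + 192j + 25) + 12, so t³ ≡ 12 (mod 20).

Converse. This fails: take t = 18. Then 18³ = 5832 ≡ 12 (mod 20), yet 18 ≡ 18 (mod 20), not 8.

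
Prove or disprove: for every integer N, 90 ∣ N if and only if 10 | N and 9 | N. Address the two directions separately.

[⇒] If 90 ∣ N, write N = 90q. Since 90 = 9·10, N = 10·(9q), so 10 ∣ N; and since 90 = 10·9, N = 9·(10q), so 9 ∣ N.

[⇐] Suppose 10 ∣ N and 9 ∣ N. Any common multiple of 10 and 9 is a multiple of their lcm; here gcd(10, 9) = 1, so lcm(10, 9) = 10·9 = 90, so 90 ∣ N.

Equivalent; both directions hold.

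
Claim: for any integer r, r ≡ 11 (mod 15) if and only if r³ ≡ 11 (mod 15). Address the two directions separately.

[⇐] Suppose r³ ≡ 11 (mod 15). The only residue r in {0, …, 14} with r³ ≡ 11 (mod 15) is r = 11, so r ≡ 11 (mod 15).

[⇒] Suppose r ≡ 11 (mod 15). Write r = 15j + 11. Then (15j + 11)³ = 3375j³ + 7425j² + 5445j + 1331 = 15(225j³ + 495j² + 363j + 88) + 11, so r³ ≡ 11 (mod 15).

Both directions hold; the statement is true.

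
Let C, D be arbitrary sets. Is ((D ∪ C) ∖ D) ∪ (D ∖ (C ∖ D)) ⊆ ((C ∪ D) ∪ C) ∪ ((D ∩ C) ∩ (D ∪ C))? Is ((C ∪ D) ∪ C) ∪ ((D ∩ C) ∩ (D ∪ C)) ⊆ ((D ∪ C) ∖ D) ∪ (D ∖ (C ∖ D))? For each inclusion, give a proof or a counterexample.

(⟸) Let x ∈ ((C ∪ D) ∪ C) ∪ ((D ∩ C) ∩ (D ∪ C)). Then either x ∈ C and x ∉ D; or x ∈ D and x ∉ C; or x ∈ C ∩ D. In each case x ∈ ((D ∪ C) ∖ D) ∪ (D ∖ (C ∖ D)), so ((C ∪ D) ∪ C) ∪ ((D ∩ C) ∩ (D ∪ C)) ⊆ ((D ∪ C) ∖ D) ∪ (D ∖ (C ∖ D)).

(⟹) Let x ∈ ((D ∪ C) ∖ D) ∪ (D ∖ (C ∖ D)). Then either x ∈ C and x ∉ D; or x ∈ D and x ∉ C; or x ∈ C ∩ D. In each case x ∈ ((C ∪ D) ∪ C) ∪ ((D ∩ C) ∩ (D ∪ C)), so ((D ∪ C) ∖ D) ∪ (D ∖ (C ∖ D)) ⊆ ((C ∪ D) ∪ C) ∪ ((D ∩ C) ∩ (D ∪ C)).

The two sets are equal.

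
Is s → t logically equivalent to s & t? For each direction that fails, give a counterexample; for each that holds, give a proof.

The forward direction fails; the converse holds.

(→) This fails. Under t = F, s = F, the left side is true but the right side is false.

(←) Assume the antecedent. If t is true, s → t reduces to true regardless of the other variables. If t is false, the antecedent cannot hold. Either way s → t holds.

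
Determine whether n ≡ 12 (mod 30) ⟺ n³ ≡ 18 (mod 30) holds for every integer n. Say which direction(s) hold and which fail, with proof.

Converse. Suppose n³ ≡ 18 (mod 30). The only residue r in {0, …, 29} with r³ ≡ 18 (mod 30) is r = 12, so n ≡ 12 (mod 30).

Forward direction. Suppose n ≡ 12 (mod 30). Write n = 30j + 12. Then (30j + 12)³ = 27000j³ + 32400j² + 12960j + 1728 = 30(900j³ + 1080j² + 432j + 57) + 18, so n³ ≡ 18 (mod 30).

The biconditional holds.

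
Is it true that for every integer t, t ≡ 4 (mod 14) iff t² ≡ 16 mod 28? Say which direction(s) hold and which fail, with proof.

(⟹) Suppose t ≡ 4 (mod 14). Working modulo 28, t ∈ {4, 18}; for each such r, r² ≡ 16 (mod 28).

(⟸) This fails: take t = 10. Then 10² = 100 ≡ 16 (mod 28), yet 10 ≡ 10 (mod 14), not 4.

Not equivalent: only (⇒) holds.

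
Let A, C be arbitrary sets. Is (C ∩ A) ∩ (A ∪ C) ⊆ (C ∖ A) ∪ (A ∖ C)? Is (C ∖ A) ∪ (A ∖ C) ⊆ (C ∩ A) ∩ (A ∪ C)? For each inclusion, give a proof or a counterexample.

(⊆) fails and (⊇) fails.

Forward inclusion. This inclusion fails. Take A = {1}, C = {1}; then 1 ∈ (C ∩ A) ∩ (A ∪ C) but 1 ∉ (C ∖ A) ∪ (A ∖ C).

Reverse inclusion. This inclusion fails. Take A = {1}, C = ∅; then 1 ∈ (C ∖ A) ∪ (A ∖ C) but 1 ∉ (C ∩ A) ∩ (A ∪ C).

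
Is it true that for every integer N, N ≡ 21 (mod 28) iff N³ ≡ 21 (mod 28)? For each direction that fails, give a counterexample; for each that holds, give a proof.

[⇐] Suppose N³ ≡ 21 (mod 28). The only residue r in {0, …, 27} with r³ ≡ 21 (mod 28) is r = 21, so N ≡ 21 (mod 28).

[⇒] Suppose N ≡ 21 (mod 28). Write N = 28j + 21. Then (28j + 21)³ = 21952j³ + 49392j² + 37044j + 9261 = 28(784j³ + 1764j² + 1323j + 330) + 21, so N³ ≡ 21 (mod 28).

Both implications hold.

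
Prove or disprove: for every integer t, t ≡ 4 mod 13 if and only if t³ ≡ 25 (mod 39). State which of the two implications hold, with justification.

(⇒) fails and (⇐) fails.

(⟹) This fails: take t = 17. Then 17 ≡ 4 (mod 13), but 17³ = 4913 ≡ 38 (mod 39), not 25.

(⟸) This fails: take t = 10. Then 10³ = 1000 ≡ 25 (mod 39), yet 10 ≡ 10 (mod 13), not 4.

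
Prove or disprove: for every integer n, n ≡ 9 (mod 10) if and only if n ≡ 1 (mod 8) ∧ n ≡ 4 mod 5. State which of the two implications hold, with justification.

The forward direction fails; the converse holds.

(→) This fails: n = 19 gives 19 ≡ 9 (mod 10) but 19 ≡ 3 (mod 8), so the conjunction on the right does not hold.

(←) Conversely, if n ≡ 1 (mod 8) and n ≡ 4 (mod 5), then by the Chinese remainder theorem n ≡ 9 (mod 40). Since 9 ≡ 9 (mod 10) and 10 ∣ 40, we get n ≡ 9 (mod 10).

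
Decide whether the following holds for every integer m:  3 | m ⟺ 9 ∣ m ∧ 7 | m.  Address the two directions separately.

[⇒] This fails: take m = 3. Certainly 3 ∣ 3, but 9 ∤ 3.

[⇐] Suppose 9 ∣ m and 7 ∣ m. Any common multiple of 9 and 7 is a multiple of their lcm; here gcd(9, 7) = 1, so lcm(9, 7) = 9·7 = 63, so 63 ∣ m. Since 3 ∣ 63, it follows that 3 ∣ m.

Only the converse holds.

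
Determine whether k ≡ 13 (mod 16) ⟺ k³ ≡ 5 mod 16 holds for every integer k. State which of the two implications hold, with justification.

Both implications hold.

[⇒] Suppose k ≡ 13 (mod 16). Write k = 16j + 13. Then (16j + 13)³ = 4096j³ + 9984j² + 8112j + 2197 = 16(256j³ + 624j² + 507j + 137) + 5, so k³ ≡ 5 (mod 16).

[⇐] Conversely, suppose k³ ≡ 5 (mod 16). The only residue r in {0, …, 15} with r³ ≡ 5 (mod 16) is r = 13, so k ≡ 13 (mod 16).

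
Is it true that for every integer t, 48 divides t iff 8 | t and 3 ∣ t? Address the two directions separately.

Only the forward implication holds.

Forward direction. If 48 ∣ t, write t = 48q. Since 48 = 6·8, t = 8·(6q), so 8 ∣ t; and since 48 = 16·3, t = 3·(16q), so 3 ∣ t.

Converse. This fails: take t = 24. Both 8 ∣ 24 and 3 ∣ 24, yet 24 is not a multiple of 48 (since 24 = 0·48 + 24), so 48 ∤ 24.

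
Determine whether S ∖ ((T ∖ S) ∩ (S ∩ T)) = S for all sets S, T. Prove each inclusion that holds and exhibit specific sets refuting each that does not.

(⟸) Let x ∈ S. Then either x ∈ S and x ∉ T; or x ∈ S ∩ T. In each case x ∈ S ∖ ((T ∖ S) ∩ (S ∩ T)), so S ⊆ S ∖ ((T ∖ S) ∩ (S ∩ T)).

(⟹) Let x ∈ S ∖ ((T ∖ S) ∩ (S ∩ T)). Then either x ∈ S and x ∉ T; or x ∈ S ∩ T. In each case x ∈ S, so S ∖ ((T ∖ S) ∩ (S ∩ T)) ⊆ S.

Both inclusions hold.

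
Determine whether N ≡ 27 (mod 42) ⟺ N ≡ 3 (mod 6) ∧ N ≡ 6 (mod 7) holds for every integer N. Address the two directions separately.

(→) Suppose N ≡ 27 (mod 42); write N = 42j + 27. Since 6 ∣ 42, reducing mod 6 gives N ≡ 27 ≡ 3 (mod 6); since 7 ∣ 42, reducing mod 7 gives N ≡ 27 ≡ 6 (mod 7).

(←) Conversely, if N ≡ 3 (mod 6) and N ≡ 6 (mod 7), then by the Chinese remainder theorem N ≡ 27 (mod 42). This is exactly N ≡ 27 (mod 42).

Both directions hold.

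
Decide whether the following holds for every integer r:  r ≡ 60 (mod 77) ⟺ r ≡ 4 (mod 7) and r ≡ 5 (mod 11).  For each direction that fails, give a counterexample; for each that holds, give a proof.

[⇒] Suppose r ≡ 60 (mod 77); write r = 77j + 60. Since 7 ∣ 77, reducing mod 7 gives r ≡ 60 ≡ 4 (mod 7); since 11 ∣ 77, reducing mod 11 gives r ≡ 60 ≡ 5 (mod 11).

[⇐] Conversely, if r ≡ 4 (mod 7) and r ≡ 5 (mod 11), then by the Chinese remainder theorem r ≡ 60 (mod 77). This is exactly r ≡ 60 (mod 77).

Equivalent; both directions hold.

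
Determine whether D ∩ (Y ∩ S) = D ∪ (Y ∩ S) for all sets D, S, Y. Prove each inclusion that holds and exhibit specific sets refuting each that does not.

The sets are not equal: only the forward inclusion holds.

(⟹) Let x ∈ D ∩ (Y ∩ S). Then x ∈ D ∩ S ∩ Y, from which x ∈ D ∪ (Y ∩ S).

(⟸) This inclusion fails. Take D = {1}, S = ∅, Y = ∅; then 1 ∈ D ∪ (Y ∩ S) but 1 ∉ D ∩ (Y ∩ S).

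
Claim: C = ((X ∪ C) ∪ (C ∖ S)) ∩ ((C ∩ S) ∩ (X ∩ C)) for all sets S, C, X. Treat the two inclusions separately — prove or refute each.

Only the reverse inclusion holds.

(⊆) This inclusion fails. Take S = ∅, C = {1}, X = ∅; then 1 ∈ C but 1 ∉ ((X ∪ C) ∪ (C ∖ S)) ∩ ((C ∩ S) ∩ (X ∩ C)).

(⊇) Let x ∈ ((X ∪ C) ∪ (C ∖ S)) ∩ ((C ∩ S) ∩ (X ∩ C)). Then x ∈ S ∩ C ∩ X, from which x ∈ C.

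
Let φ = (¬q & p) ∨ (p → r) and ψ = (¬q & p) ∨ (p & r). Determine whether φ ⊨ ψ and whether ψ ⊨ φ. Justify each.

Only the reverse direction holds.

(→) This fails. Under q = F, r = F, p = F, the left side is true but the right side is false.

(←) Assume the antecedent. If q is true, the antecedent forces (q = T, r = T, p = T), and (¬q & p) ∨ (p → r) holds there. If q is false, (¬q & p) ∨ (p → r) reduces to true regardless of the other variables. Either way (¬q & p) ∨ (p → r) holds.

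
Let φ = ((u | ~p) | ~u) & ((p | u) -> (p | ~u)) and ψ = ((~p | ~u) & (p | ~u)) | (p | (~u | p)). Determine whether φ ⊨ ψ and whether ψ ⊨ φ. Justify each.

Both directions hold.

Forward direction. Assume the antecedent. If p is true, the consequent reduces to true regardless of the other variables. If p is false, the antecedent forces (p = F, u = F), and the consequent holds there. Either way the consequent holds.

Converse. Assume the antecedent. If p is true, the consequent reduces to true regardless of the other variables. If p is false, the antecedent forces (p = F, u = F), and the consequent holds there. Either way the consequent holds.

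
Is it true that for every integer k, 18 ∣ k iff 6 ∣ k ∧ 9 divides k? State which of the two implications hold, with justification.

[⇒] If 18 ∣ k, write k = 18q. Since 18 = 3·6, k = 6·(3q), so 6 ∣ k; and since 18 = 2·9, k = 9·(2q), so 9 ∣ k.

[⇐] Suppose 6 ∣ k and 9 ∣ k. Any common multiple of 6 and 9 is a multiple of their lcm; here lcm(6, 9) = 6·9/gcd(6, 9) = 54/3 = 18, so 18 ∣ k.

Both directions hold.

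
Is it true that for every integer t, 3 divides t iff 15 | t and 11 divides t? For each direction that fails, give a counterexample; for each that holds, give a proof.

Only the converse holds.

[⇒] This fails: take t = 3. Certainly 3 ∣ 3, but 15 ∤ 3.

[⇐] Suppose 15 ∣ t and 11 ∣ t. Any common multiple of 15 and 11 is a multiple of their lcm; here gcd(15, 11) = 1, so lcm(15, 11) = 15·11 = 165, so 165 ∣ t. Since 3 ∣ 165, it follows that 3 ∣ t.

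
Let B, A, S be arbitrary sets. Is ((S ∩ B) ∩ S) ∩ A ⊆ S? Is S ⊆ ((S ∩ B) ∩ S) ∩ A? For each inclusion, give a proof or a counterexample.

(⟸) This inclusion fails. Take B = ∅, A = ∅, S = {1}; then 1 ∈ S but 1 ∉ ((S ∩ B) ∩ S) ∩ A.

(⟹) Let x ∈ ((S ∩ B) ∩ S) ∩ A. Then x ∈ B ∩ A ∩ S, from which x ∈ S.

The sets are not equal: only the forward inclusion holds.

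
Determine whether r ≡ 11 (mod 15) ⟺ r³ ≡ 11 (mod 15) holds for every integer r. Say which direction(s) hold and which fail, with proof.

Forward direction. Suppose r ≡ 11 (mod 15). Write r = 15j + 11. Then (15j + 11)³ = 3375j³ + 7425j² + 5445j + 1331 = 15(225j³ + 495j² + 363j + 88) + 11, so r³ ≡ 11 (mod 15).

Converse. Suppose r³ ≡ 11 (mod 15). The only residue r in {0, …, 14} with r³ ≡ 11 (mod 15) is r = 11, so r ≡ 11 (mod 15).

The biconditional holds.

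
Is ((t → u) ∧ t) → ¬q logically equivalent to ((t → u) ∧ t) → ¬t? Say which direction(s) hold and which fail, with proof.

(⟹) This fails. Under t = T, u = T, q = F, the left side is true but the right side is false.

(⟸) Assume the antecedent. If t is true, the antecedent forces (t = T, u = F, q = F) or (t = T, u = F, q = T), and ((t → u) ∧ t) → ¬q holds there. If t is false, ((t → u) ∧ t) → ¬q reduces to true regardless of the other variables. Either way ((t → u) ∧ t) → ¬q holds.

Only the converse holds.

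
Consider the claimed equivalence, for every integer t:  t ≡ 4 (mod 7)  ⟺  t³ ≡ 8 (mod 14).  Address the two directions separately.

Neither implication holds.

(⟹) This fails: take t = 11. Then 11 ≡ 4 (mod 7), but 11³ = 1331 ≡ 1 (mod 14), not 8.

(⟸) This fails: take t = 2. Then 2³ = 8 ≡ 8 (mod 14), yet 2 ≡ 2 (mod 7), not 4.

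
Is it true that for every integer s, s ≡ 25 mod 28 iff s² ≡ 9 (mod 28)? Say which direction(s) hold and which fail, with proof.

(⇒) holds; (⇐) fails.

Forward direction. Suppose s ≡ 25 mod 28. Write s = 28j + 25. Then (28j + 25)² = 784j² + 1400j + 625 = 28(28j² + 50j + 22) + 9, so s² ≡ 9 (mod 28).

Converse. This fails: take s = 3. Then 3² = 9 ≡ 9 (mod 28), yet 3 ≡ 3 (mod 28), not 25.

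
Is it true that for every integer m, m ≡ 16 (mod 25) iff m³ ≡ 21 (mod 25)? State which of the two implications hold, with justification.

(⟹) Suppose m ≡ 16 (mod 25). Write m = 25j + 16. Then (25j + 16)³ = 15625j³ + 30000j² + 19200j + 4096 = 25(625j³ + 1200j² + 768j + 163) + 21, so m³ ≡ 21 (mod 25).

(⟸) Conversely, suppose m³ ≡ 21 (mod 25). The only residue r in {0, …, 24} with r³ ≡ 21 (mod 25) is r = 16, so m ≡ 16 (mod 25).

The biconditional holds.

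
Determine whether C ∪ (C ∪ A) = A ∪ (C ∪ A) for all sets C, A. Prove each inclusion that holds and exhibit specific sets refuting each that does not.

The two sets are equal.

Reverse inclusion. Let x ∈ A ∪ (C ∪ A). Then either x ∈ C and x ∉ A; or x ∈ A and x ∉ C; or x ∈ C ∩ A. In each case x ∈ C ∪ (C ∪ A), so A ∪ (C ∪ A) ⊆ C ∪ (C ∪ A).

Forward inclusion. Let x ∈ C ∪ (C ∪ A). Then either x ∈ C and x ∉ A; or x ∈ A and x ∉ C; or x ∈ C ∩ A. In each case x ∈ A ∪ (C ∪ A), so C ∪ (C ∪ A) ⊆ A ∪ (C ∪ A).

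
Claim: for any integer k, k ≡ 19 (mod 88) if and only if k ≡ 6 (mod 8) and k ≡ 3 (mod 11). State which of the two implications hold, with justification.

Neither direction holds.

(⇒) This fails: k = 19 gives 19 ≡ 19 (mod 88) but 19 ≡ 3 (mod 8), so the conjunction on the right does not hold.

(⇐) This fails: k = 14 satisfies both congruences on the right (14 ≡ 6 mod 8 and 14 ≡ 3 mod 11) yet 14 ≡ 14 (mod 88), not 19.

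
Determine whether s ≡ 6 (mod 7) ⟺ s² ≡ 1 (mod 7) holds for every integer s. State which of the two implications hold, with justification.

(⇒) holds; (⇐) fails.

Forward direction. Suppose s ≡ 6 (mod 7). Write s = 7j + 6. Then (7j + 6)² = 49j² + 84j + 36 = 7(7j² + 12j + 5) + 1, so s² ≡ 1 (mod 7).

Converse. This fails: take s = 1. Then 1² = 1 ≡ 1 (mod 7), yet 1 ≡ 1 (mod 7), not 6.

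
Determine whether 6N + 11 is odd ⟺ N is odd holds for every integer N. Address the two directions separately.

Not equivalent: only (⇐) holds.

Converse. Suppose N is odd. Since 6 is even, 6N is even for every N, so 6N + 11 has the same parity as 11, which is odd. Hence 6N + 11 is odd.

Forward direction. This fails: take N = 0. Then 6N + 11 = 11, which is odd, yet N = 0 is even, not odd.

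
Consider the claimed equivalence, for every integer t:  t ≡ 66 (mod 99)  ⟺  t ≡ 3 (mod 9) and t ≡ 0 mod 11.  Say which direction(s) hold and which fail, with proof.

Equivalent; both directions hold.

[⇐] If t ≡ 3 (mod 9) and t ≡ 0 (mod 11), then by the Chinese remainder theorem t ≡ 66 (mod 99). This is exactly t ≡ 66 (mod 99).

[⇒] Suppose t ≡ 66 (mod 99); write t = 99j + 66. Since 9 ∣ 99, reducing mod 9 gives t ≡ 66 ≡ 3 (mod 9); since 11 ∣ 99, reducing mod 11 gives t ≡ 66 ≡ 0 (mod 11).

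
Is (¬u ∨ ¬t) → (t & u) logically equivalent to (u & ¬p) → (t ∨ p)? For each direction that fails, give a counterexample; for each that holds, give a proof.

Not equivalent: only (⇒) holds.

(⇒) Assume the antecedent. If p is true, (u & ¬p) → (t ∨ p) reduces to true regardless of the other variables. If p is false, the antecedent forces (p = F, u = T, t = T), and (u & ¬p) → (t ∨ p) holds there. Either way (u & ¬p) → (t ∨ p) holds.

(⇐) This fails. Under p = F, u = F, t = F, the left side is false but the right side is true.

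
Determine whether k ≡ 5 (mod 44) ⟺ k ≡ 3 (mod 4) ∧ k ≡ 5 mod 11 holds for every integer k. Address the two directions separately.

(⟹) This fails: k = 5 gives 5 ≡ 5 (mod 44) but 5 ≡ 1 (mod 4), so the conjunction on the right does not hold.

(⟸) This fails: k = 27 satisfies both congruences on the right (27 ≡ 3 mod 4 and 27 ≡ 5 mod 11) yet 27 ≡ 27 (mod 44), not 5.

Neither direction holds.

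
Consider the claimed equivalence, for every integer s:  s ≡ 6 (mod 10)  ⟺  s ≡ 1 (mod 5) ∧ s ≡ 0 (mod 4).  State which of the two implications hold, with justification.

Converse. If s ≡ 1 (mod 5) and s ≡ 0 (mod 4), then by the Chinese remainder theorem s ≡ 16 (mod 20). Since 16 ≡ 6 (mod 10) and 10 ∣ 20, we get s ≡ 6 (mod 10).

Forward direction. This fails: s = 6 gives 6 ≡ 6 (mod 10) but 6 ≡ 2 (mod 4), so the conjunction on the right does not hold.

(⇒) fails; (⇐) holds.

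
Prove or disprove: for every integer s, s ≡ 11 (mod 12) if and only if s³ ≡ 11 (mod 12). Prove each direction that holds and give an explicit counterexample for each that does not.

Both directions hold.

(⇐) For the converse, argue contrapositively. If s ≢ 11 (mod 12), then s is congruent to one of 0, 1, 2, 3, 4, 5, 6, 7, 8, 9, 10 modulo 12, and these give s³ ≡ 0, 1, 8, 3, 4, 5, 0, 7, 8, 9, 4 respectively — never 11.

(⇒) Suppose s ≡ 11 (mod 12). Write s = 12j + 11. Then (12j + 11)³ = 1728j³ + 4752j² + 4356j + 1331 = 12(144j³ + 396j² + 363j + 110) + 11, so s³ ≡ 11 (mod 12).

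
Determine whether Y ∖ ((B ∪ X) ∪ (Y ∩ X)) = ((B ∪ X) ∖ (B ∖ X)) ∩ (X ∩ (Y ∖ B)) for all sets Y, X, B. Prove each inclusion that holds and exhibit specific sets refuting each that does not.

(⟹) This inclusion fails. Take Y = {1}, X = ∅, B = ∅; then 1 ∈ Y ∖ ((B ∪ X) ∪ (Y ∩ X)) but 1 ∉ ((B ∪ X) ∖ (B ∖ X)) ∩ (X ∩ (Y ∖ B)).

(⟸) This inclusion fails. Take Y = {1}, X = {1}, B = ∅; then 1 ∈ ((B ∪ X) ∖ (B ∖ X)) ∩ (X ∩ (Y ∖ B)) but 1 ∉ Y ∖ ((B ∪ X) ∪ (Y ∩ X)).

(⊆) fails and (⊇) fails.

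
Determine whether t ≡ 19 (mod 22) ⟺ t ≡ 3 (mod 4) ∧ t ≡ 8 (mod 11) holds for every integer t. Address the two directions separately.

The forward direction fails; the converse holds.

(⇒) This fails: t = 41 gives 41 ≡ 19 (mod 22) but 41 ≡ 1 (mod 4), so the conjunction on the right does not hold.

(⇐) Conversely, if t ≡ 3 (mod 4) and t ≡ 8 (mod 11), then by the Chinese remainder theorem t ≡ 19 (mod 44). Since 19 ≡ 19 (mod 22) and 22 ∣ 44, we get t ≡ 19 (mod 22).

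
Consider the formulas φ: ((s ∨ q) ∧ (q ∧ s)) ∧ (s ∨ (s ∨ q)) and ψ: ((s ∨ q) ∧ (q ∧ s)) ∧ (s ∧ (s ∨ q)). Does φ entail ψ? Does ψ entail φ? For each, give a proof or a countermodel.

Equivalent; both directions hold.

(→) Assume the antecedent. If q is true, the antecedent forces (q = T, s = T), and the consequent holds there. If q is false, the antecedent cannot hold. Either way the consequent holds.

(←) Assume the antecedent. If q is true, the antecedent forces (q = T, s = T), and the consequent holds there. If q is false, the antecedent cannot hold. Either way the consequent holds.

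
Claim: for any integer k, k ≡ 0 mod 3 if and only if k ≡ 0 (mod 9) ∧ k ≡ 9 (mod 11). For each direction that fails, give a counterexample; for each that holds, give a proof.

Only the converse holds.

(⇒) This fails: k = 0 gives 0 ≡ 0 (mod 3) but 0 ≡ 0 (mod 11), so the conjunction on the right does not hold.

(⇐) Conversely, if k ≡ 0 (mod 9) and k ≡ 9 (mod 11), then by the Chinese remainder theorem k ≡ 9 (mod 99). Since 9 ≡ 0 (mod 3) and 3 ∣ 99, we get k ≡ 0 (mod 3).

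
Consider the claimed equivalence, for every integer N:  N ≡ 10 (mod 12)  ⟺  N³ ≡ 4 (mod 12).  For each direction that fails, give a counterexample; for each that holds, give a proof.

Not equivalent: only (⇒) holds.

(⇒) Suppose N ≡ 10 (mod 12). Write N = 12j + 10. Then (12j + 10)³ = 1728j³ + 4320j² + 3600j + 1000 = 12(144j³ + 360j² + 300j + 83) + 4, so N³ ≡ 4 (mod 12).

(⇐) This fails: take N = 4. Then 4³ = 64 ≡ 4 (mod 12), yet 4 ≡ 4 (mod 12), not 10.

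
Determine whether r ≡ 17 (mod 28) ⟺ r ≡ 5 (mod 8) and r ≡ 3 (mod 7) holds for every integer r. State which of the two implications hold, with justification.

Not equivalent: only (⇐) holds.

(→) This fails: r = 17 gives 17 ≡ 17 (mod 28) but 17 ≡ 1 (mod 8), so the conjunction on the right does not hold.

(←) Conversely, if r ≡ 5 (mod 8) and r ≡ 3 (mod 7), then by the Chinese remainder theorem r ≡ 45 (mod 56). Since 45 ≡ 17 (mod 28) and 28 ∣ 56, we get r ≡ 17 (mod 28).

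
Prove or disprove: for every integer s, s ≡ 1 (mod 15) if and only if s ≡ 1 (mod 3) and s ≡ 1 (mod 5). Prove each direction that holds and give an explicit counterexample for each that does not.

Forward direction. Suppose s ≡ 1 (mod 15); write s = 15j + 1. Since 3 ∣ 15, reducing mod 3 gives s ≡ 1 (mod 3); since 5 ∣ 15, reducing mod 5 gives s ≡ 1 (mod 5).

Converse. If s ≡ 1 (mod 3) and s ≡ 1 (mod 5), then by the Chinese remainder theorem s ≡ 1 (mod 15). This is exactly s ≡ 1 (mod 15).

Both implications hold.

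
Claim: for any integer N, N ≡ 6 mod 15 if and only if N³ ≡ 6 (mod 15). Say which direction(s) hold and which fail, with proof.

Both directions hold; the statement is true.

Forward direction. Suppose N ≡ 6 mod 15. Write N = 15j + 6. Then (15j + 6)³ = 3375j³ + 4050j² + 1620j + 216 = 15(225j³ + 270j² + 108j + 14) + 6, so N³ ≡ 6 (mod 15).

Converse. Suppose N³ ≡ 6 (mod 15). The only residue r in {0, …, 14} with r³ ≡ 6 (mod 15) is r = 6, so N ≡ 6 (mod 15).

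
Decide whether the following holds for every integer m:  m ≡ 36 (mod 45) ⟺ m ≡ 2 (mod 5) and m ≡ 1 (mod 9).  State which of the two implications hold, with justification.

(⟹) This fails: m = 36 gives 36 ≡ 36 (mod 45) but 36 ≡ 1 (mod 5), so the conjunction on the right does not hold.

(⟸) This fails: m = 37 satisfies both congruences on the right (37 ≡ 2 mod 5 and 37 ≡ 1 mod 9) yet 37 ≡ 37 (mod 45), not 36.

(⇒) fails and (⇐) fails.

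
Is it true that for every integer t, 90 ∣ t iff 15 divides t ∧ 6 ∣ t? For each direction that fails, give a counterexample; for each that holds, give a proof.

Only the forward direction holds.

(⇒) If 90 ∣ t, write t = 90q. Since 90 = 6·15, t = 15·(6q), so 15 ∣ t; and since 90 = 15·6, t = 6·(15q), so 6 ∣ t.

(⇐) This fails: take t = 30. Both 15 ∣ 30 and 6 ∣ 30, yet 30 is not a multiple of 90 (since 30 = 0·90 + 30), so 90 ∤ 30.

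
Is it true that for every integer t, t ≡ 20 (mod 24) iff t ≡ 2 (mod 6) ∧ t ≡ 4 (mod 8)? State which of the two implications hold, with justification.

(⇒) Suppose t ≡ 20 (mod 24); write t = 24j + 20. Since 6 ∣ 24, reducing mod 6 gives t ≡ 20 ≡ 2 (mod 6); since 8 ∣ 24, reducing mod 8 gives t ≡ 20 ≡ 4 (mod 8).

(⇐) Conversely, if t ≡ 2 (mod 6) and t ≡ 4 (mod 8), then by the Chinese remainder theorem t ≡ 20 (mod 24). This is exactly t ≡ 20 (mod 24).

Both implications hold.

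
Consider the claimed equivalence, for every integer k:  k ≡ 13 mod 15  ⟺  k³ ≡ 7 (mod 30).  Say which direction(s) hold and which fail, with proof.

Not equivalent: only (⇐) holds.

Converse. The residues r modulo 30 with r³ ≡ 7 (mod 30) are exactly {13}, and each is ≡ 13 (mod 15).

Forward direction. This fails: take k = 28. Then 28 ≡ 13 (mod 15), but 28³ = 21952 ≡ 22 (mod 30), not 7.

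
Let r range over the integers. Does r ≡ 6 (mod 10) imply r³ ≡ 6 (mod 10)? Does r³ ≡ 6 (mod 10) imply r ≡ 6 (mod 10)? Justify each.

Equivalent; both directions hold.

Forward direction. Suppose r ≡ 6 (mod 10). Write r = 10j + 6. Then (10j + 6)³ = 1000j³ + 1800j² + 1080j + 216 = 10(100j³ + 180j² + 108j + 21) + 6, so r³ ≡ 6 (mod 10).

Converse. Suppose r³ ≡ 6 (mod 10). The only residue r in {0, …, 9} with r³ ≡ 6 (mod 10) is r = 6, so r ≡ 6 (mod 10).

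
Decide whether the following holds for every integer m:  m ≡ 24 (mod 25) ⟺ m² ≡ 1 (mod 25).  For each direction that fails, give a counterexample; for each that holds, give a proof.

(⟸) This fails: take m = 1. Then 1² = 1 ≡ 1 (mod 25), yet 1 ≡ 1 (mod 25), not 24.

(⟹) Suppose m ≡ 24 (mod 25). Write m = 25j + 24. Then (25j + 24)² = 625j² + 1200j + 576 = 25(25j² + 48j + 23) + 1, so m² ≡ 1 (mod 25).

The forward direction holds; the converse fails.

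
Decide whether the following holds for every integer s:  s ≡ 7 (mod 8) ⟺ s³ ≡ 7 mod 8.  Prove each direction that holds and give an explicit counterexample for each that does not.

Both implications hold.

(⇐) For the converse, argue contrapositively. If s ≢ 7 (mod 8), then s is congruent to one of 0, 1, 2, 3, 4, 5, 6 modulo 8, and these give s³ ≡ 0, 1, 0, 3, 0, 5, 0 respectively — never 7.

(⇒) Suppose s ≡ 7 (mod 8). Write s = 8j + 7. Then (8j + 7)³ = 512j³ + 1344j² + 1176j + 343 = 8(64j³ + 168j² + 147j + 42) + 7, so s³ ≡ 7 (mod 8).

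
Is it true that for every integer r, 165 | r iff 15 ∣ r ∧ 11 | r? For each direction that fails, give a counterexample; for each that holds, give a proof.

Forward direction. If 165 ∣ r, write r = 165q. Since 165 = 11·15, r = 15·(11q), so 15 ∣ r; and since 165 = 15·11, r = 11·(15q), so 11 ∣ r.

Converse. Suppose 15 ∣ r and 11 ∣ r. Any common multiple of 15 and 11 is a multiple of their lcm; here gcd(15, 11) = 1, so lcm(15, 11) = 15·11 = 165, so 165 ∣ r.

Equivalent; both directions hold.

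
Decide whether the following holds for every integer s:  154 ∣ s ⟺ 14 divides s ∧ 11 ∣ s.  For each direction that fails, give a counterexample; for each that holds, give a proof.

Forward direction. If 154 ∣ s, write s = 154q. Since 154 = 11·14, s = 14·(11q), so 14 ∣ s; and since 154 = 14·11, s = 11·(14q), so 11 ∣ s.

Converse. Suppose 14 ∣ s and 11 ∣ s. Any common multiple of 14 and 11 is a multiple of their lcm; here gcd(14, 11) = 1, so lcm(14, 11) = 14·11 = 154, so 154 ∣ s.

Both implications hold.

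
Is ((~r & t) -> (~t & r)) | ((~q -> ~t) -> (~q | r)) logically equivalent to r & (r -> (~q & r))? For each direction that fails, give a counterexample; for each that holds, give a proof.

(⟸) Assume the antecedent. If r is true, the consequent reduces to true regardless of the other variables. If r is false, the antecedent cannot hold. Either way the consequent holds.

(⟹) This fails. Under r = F, q = F, t = F, the left side is true but the right side is false.

(⇒) fails; (⇐) holds.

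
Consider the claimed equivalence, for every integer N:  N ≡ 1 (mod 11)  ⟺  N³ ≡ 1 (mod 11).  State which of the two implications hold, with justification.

Both directions hold; the statement is true.

(⇒) Suppose N ≡ 1 (mod 11). Write N = 11j + 1. Then (11j + 1)³ = 1331j³ + 363j² + 33j + 1 = 11(121j³ + 33j² + 3j) + 1, so N³ ≡ 1 (mod 11).

(⇐) For the converse, argue contrapositively. If N ≢ 1 (mod 11), then N is congruent to one of 0, 2, 3, 4, 5, 6, 7, 8, 9, 10 modulo 11, and these give N³ ≡ 0, 8, 5, 9, 4, 7, 2, 6, 3, 10 respectively — never 1.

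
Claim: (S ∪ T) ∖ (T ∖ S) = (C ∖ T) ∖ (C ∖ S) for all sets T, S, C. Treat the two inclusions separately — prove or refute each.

(⟸) Let x ∈ (C ∖ T) ∖ (C ∖ S). Then x ∈ S ∩ C and x ∉ T, from which x ∈ (S ∪ T) ∖ (T ∖ S).

(⟹) This inclusion fails. Take T = ∅, S = {1}, C = ∅; then 1 ∈ (S ∪ T) ∖ (T ∖ S) but 1 ∉ (C ∖ T) ∖ (C ∖ S).

(⊆) fails; (⊇) holds.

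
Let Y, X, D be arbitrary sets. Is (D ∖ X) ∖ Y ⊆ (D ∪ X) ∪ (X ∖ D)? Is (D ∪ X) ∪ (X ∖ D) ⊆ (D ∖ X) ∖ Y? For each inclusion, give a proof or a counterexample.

(⟹) Let x ∈ (D ∖ X) ∖ Y. Then x ∈ D and x ∉ Y, X, from which x ∈ (D ∪ X) ∪ (X ∖ D).

(⟸) This inclusion fails. Take Y = ∅, X = {1}, D = ∅; then 1 ∈ (D ∪ X) ∪ (X ∖ D) but 1 ∉ (D ∖ X) ∖ Y.

Only the forward inclusion holds.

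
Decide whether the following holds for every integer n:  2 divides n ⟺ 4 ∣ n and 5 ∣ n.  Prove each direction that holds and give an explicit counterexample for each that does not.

Only the converse holds.

(⟹) This fails: take n = 2. Certainly 2 ∣ 2, but 4 ∤ 2.

(⟸) Suppose 4 ∣ n and 5 ∣ n. Any common multiple of 4 and 5 is a multiple of their lcm; here gcd(4, 5) = 1, so lcm(4, 5) = 4·5 = 20, so 20 ∣ n. Since 2 ∣ 20, it follows that 2 ∣ n.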